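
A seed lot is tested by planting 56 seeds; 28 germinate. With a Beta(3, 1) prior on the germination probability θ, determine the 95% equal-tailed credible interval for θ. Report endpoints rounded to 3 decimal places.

[0.391, 0.641]

Posterior: Beta(3+28, 1+28) = Beta(31, 29).
Equal-tailed 95% interval: the 0.025 and 0.975 quantiles of Beta(31, 29).
Posterior mean ≈ 0.517, SD ≈ 0.064; a Normal approximation gives roughly [0.391, 0.642].
Exact: F⁻¹(0.025) = 0.391; F⁻¹(0.975) = 0.641.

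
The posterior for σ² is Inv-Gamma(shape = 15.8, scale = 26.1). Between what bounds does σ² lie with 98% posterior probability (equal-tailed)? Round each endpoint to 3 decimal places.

[0.985, 3.246]

Inverse-Gamma(15.8, 26.1) quantiles: F⁻¹(0.01) and F⁻¹(0.99).
Equivalently, 1/σ² ~ Gamma(15.8, rate = 26.1); invert its 0.99 and 0.01 quantiles.
Posterior mean ≈ 1.764, SD ≈ 0.475; a Normal approximation gives roughly [0.659, 2.868].
Exact: lower = 0.985; upper = 3.246.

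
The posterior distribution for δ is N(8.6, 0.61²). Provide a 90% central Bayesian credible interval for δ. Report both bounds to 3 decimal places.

[7.597, 9.603]

The posterior is symmetric, so the 90% equal-tailed interval is δ = 8.6 ± z·0.61 with z = 1.645.
Half-width: 1.645 × 0.61 = 1.003.
8.6 − 1.003 = 7.597; 8.6 + 1.003 = 9.603.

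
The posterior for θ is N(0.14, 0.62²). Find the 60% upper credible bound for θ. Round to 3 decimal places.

0.297

Need U with P(θ ≤ U) = 0.60: U = 0.14 + z_{0.4}·0.62.
z = 0.253; U = 0.14 + 0.253 × 0.62 = 0.297.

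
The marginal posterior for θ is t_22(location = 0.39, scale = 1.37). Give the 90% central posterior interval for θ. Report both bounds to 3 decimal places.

[-1.962, 2.742]

The t_22 distribution is symmetric; the 90% interval is 0.39 ± t·1.37 with t_{0.95,22} = 1.717.
Half-width: 1.717 × 1.37 = 2.352.
0.39 − 2.352 = -1.962; 0.39 + 2.352 = 2.742.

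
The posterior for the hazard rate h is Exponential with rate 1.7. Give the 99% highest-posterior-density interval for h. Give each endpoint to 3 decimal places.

The exponential density is strictly decreasing on [0, ∞), so the HPD interval is anchored at 0: [0, q] with P(h ≤ q) = 0.99.
q = −ln(1 − 0.99) / 1.7 = 4.6052 / 1.7 = 2.709.

[0.000, 2.709]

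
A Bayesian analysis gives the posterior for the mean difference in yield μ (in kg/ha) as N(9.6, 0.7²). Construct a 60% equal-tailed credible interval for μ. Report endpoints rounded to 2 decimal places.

The posterior is symmetric, so the 60% equal-tailed interval is μ = 9.6 ± z·0.7 with z = 0.842.
Half-width: 0.842 × 0.7 = 0.59.
9.6 − 0.59 = 9.01; 9.6 + 0.59 = 10.19.

[9.01, 10.19]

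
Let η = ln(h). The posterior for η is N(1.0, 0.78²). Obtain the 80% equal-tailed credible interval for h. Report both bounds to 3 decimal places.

[1.000, 7.386]

On the log scale the 80% interval is 1.0 ± 1.282 × 0.78 = [0.0004, 1.9996].
Exponentiate: [e^0.0004, e^1.9996] = [1.000, 7.386].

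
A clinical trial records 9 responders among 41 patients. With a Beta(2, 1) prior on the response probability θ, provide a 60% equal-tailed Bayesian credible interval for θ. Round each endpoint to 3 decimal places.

Posterior: Beta(2+9, 1+32) = Beta(11, 33).
Equal-tailed 60% interval: the 0.2 and 0.8 quantiles of Beta(11, 33).
Posterior mean ≈ 0.250, SD ≈ 0.065; a Normal approximation gives roughly [0.196, 0.304].
Exact: F⁻¹(0.2) = 0.194; F⁻¹(0.8) = 0.304.

[0.194, 0.304]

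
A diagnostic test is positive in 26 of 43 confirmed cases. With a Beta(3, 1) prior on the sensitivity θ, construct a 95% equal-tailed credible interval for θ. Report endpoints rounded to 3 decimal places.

Posterior: Beta(3+26, 1+17) = Beta(29, 18).
Equal-tailed 95% interval: the 0.025 and 0.975 quantiles of Beta(29, 18).
Posterior mean ≈ 0.617, SD ≈ 0.070; a Normal approximation gives roughly [0.480, 0.755].
Exact: F⁻¹(0.025) = 0.475; F⁻¹(0.975) = 0.749.

[0.475, 0.749]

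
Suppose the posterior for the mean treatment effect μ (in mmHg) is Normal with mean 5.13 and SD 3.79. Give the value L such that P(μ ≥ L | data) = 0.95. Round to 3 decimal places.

-1.104

Need L with P(μ ≥ L) = 0.95: L = 5.13 − z_{0.05}·3.79.
z = 1.645; L = 5.13 − 1.645 × 3.79 = -1.104.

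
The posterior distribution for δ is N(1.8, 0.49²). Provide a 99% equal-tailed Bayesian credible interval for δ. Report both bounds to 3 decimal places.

[0.538, 3.062]

The posterior is symmetric, so the 99% equal-tailed interval is δ = 1.8 ± z·0.49 with z = 2.576.
Half-width: 2.576 × 0.49 = 1.262.
1.8 − 1.262 = 0.538; 1.8 + 1.262 = 3.062.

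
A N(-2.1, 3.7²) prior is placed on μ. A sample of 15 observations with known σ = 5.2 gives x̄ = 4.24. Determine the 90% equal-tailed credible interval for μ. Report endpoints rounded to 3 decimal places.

Posterior precision = 1/3.7² + 15/5.2² = 0.0730 + 0.5547 = 0.6278, so posterior SD = 1.2621.
Posterior mean = (-2.1/3.7² + 15·4.24/5.2²) / 0.6278 = 3.5023.
Interval: 3.5023 ± 1.645 × 1.2621 → [1.426, 5.578].

[1.426, 5.578]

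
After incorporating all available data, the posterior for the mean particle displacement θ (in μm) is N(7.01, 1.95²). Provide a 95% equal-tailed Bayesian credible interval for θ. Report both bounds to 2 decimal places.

[3.19, 10.83]

The posterior is symmetric, so the 95% equal-tailed interval is θ = 7.01 ± z·1.95 with z = 1.960.
Half-width: 1.960 × 1.95 = 3.82.
7.01 − 3.82 = 3.19; 7.01 + 3.82 = 10.83.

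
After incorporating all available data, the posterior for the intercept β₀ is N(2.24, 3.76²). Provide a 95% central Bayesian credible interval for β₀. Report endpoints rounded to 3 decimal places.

The posterior is symmetric, so the 95% equal-tailed interval is β₀ = 2.24 ± z·3.76 with z = 1.960.
Half-width: 1.960 × 3.76 = 7.369.
2.24 − 7.369 = -5.129; 2.24 + 7.369 = 9.609.

[-5.129, 9.609]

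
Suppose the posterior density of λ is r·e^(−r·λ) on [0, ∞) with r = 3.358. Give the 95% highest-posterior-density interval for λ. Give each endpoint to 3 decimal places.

[0.000, 0.892]

The exponential density is strictly decreasing on [0, ∞), so the HPD interval is anchored at 0: [0, q] with P(λ ≤ q) = 0.95.
q = −ln(1 − 0.95) / 3.358 = 2.9957 / 3.358 = 0.892.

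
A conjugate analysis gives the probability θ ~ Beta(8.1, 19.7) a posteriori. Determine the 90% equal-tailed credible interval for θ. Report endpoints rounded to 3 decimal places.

[0.161, 0.439]

Posterior: Beta(8.1, 19.7).
Equal-tailed 90% interval: the 0.05 and 0.95 quantiles of Beta(8.1, 19.7).
Posterior mean ≈ 0.291, SD ≈ 0.085; a Normal approximation gives roughly [0.152, 0.431].
Exact: F⁻¹(0.05) = 0.161; F⁻¹(0.95) = 0.439.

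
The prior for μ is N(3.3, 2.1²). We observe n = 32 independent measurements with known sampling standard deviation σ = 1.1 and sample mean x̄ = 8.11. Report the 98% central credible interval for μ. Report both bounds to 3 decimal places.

Posterior precision = 1/2.1² + 32/1.1² = 0.2268 + 26.4463 = 26.6730, so posterior SD = 0.1936.
Posterior mean = (3.3/2.1² + 32·8.11/1.1²) / 26.6730 = 8.0691.
Interval: 8.0691 ± 2.326 × 0.1936 → [7.619, 8.520].

[7.619, 8.520]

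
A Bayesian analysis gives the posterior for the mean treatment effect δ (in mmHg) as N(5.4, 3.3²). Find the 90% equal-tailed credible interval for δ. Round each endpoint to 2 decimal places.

The posterior is symmetric, so the 90% equal-tailed interval is δ = 5.4 ± z·3.3 with z = 1.645.
Half-width: 1.645 × 3.3 = 5.43.
5.4 − 5.43 = -0.03; 5.4 + 5.43 = 10.83.

[-0.03, 10.83]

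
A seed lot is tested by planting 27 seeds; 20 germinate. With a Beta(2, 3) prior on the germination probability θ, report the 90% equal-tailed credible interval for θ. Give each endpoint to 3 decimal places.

[0.548, 0.813]

Posterior: Beta(2+20, 3+7) = Beta(22, 10).
Equal-tailed 90% interval: the 0.05 and 0.95 quantiles of Beta(22, 10).
Posterior mean ≈ 0.688, SD ≈ 0.081; a Normal approximation gives roughly [0.555, 0.820].
Exact: F⁻¹(0.05) = 0.548; F⁻¹(0.95) = 0.813.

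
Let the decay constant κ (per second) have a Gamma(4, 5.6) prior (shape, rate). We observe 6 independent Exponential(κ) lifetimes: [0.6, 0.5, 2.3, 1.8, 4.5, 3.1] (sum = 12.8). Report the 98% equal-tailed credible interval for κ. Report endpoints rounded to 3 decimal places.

[0.224, 1.021]

Posterior: Gamma(4+6, 5.6+12.8) = Gamma(10, 18.4) (shape, rate).
Equal-tailed 98% interval: Gamma(10, 18.4) quantiles at 0.01 and 0.99.
Posterior mean ≈ 0.543, SD ≈ 0.172; a Normal approximation gives roughly [0.144, 0.943].
Exact: lower = 0.224; upper = 1.021.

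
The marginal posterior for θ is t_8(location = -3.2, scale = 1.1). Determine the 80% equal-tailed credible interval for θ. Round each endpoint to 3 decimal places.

[-4.736, -1.664]

The t_8 distribution is symmetric; the 80% interval is -3.2 ± t·1.1 with t_{0.9,8} = 1.397.
Half-width: 1.397 × 1.1 = 1.536.
-3.2 − 1.536 = -4.736; -3.2 + 1.536 = -1.664.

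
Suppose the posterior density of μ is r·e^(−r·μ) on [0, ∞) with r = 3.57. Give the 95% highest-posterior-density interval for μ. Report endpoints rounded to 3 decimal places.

The exponential density is strictly decreasing on [0, ∞), so the HPD interval is anchored at 0: [0, q] with P(μ ≤ q) = 0.95.
q = −ln(1 − 0.95) / 3.57 = 2.9957 / 3.57 = 0.839.

[0.000, 0.839]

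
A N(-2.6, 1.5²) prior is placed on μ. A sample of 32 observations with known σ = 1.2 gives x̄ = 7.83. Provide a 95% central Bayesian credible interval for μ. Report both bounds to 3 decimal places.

[7.214, 8.037]

Posterior precision = 1/1.5² + 32/1.2² = 0.4444 + 22.2222 = 22.6667, so posterior SD = 0.2100.
Posterior mean = (-2.6/1.5² + 32·7.83/1.2²) / 22.6667 = 7.6255.
Interval: 7.6255 ± 1.960 × 0.2100 → [7.214, 8.037].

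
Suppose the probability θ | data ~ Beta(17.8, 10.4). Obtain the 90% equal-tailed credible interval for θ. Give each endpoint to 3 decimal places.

[0.479, 0.773]

Posterior: Beta(17.8, 10.4).
Equal-tailed 90% interval: the 0.05 and 0.95 quantiles of Beta(17.8, 10.4).
Posterior mean ≈ 0.631, SD ≈ 0.089; a Normal approximation gives roughly [0.484, 0.778].
Exact: F⁻¹(0.05) = 0.479; F⁻¹(0.95) = 0.773.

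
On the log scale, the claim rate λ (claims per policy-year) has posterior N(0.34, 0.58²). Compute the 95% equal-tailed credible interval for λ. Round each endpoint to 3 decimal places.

[0.451, 4.379]

On the log scale the 95% interval is 0.34 ± 1.960 × 0.58 = [-0.7968, 1.4768].
Exponentiate: [e^-0.7968, e^1.4768] = [0.451, 4.379].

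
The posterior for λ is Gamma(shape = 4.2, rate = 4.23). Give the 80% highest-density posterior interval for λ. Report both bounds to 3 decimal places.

[0.328, 1.456]

The posterior is unimodal and skewed, so the HPD interval has equal density at both endpoints and is the shortest 80% interval.
Solving f(0.328) = f(1.456) with F(1.456) − F(0.328) = 0.80 gives [0.328, 1.456].
For comparison, the equal-tailed interval is [0.444, 1.642]; the HPD is narrower and shifted toward the mode.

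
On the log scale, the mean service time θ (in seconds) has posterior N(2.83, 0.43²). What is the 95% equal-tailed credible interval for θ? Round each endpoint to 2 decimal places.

[7.30, 39.36]

On the log scale the 95% interval is 2.83 ± 1.960 × 0.43 = [1.9872, 3.6728].
Exponentiate: [e^1.9872, e^3.6728] = [7.30, 39.36].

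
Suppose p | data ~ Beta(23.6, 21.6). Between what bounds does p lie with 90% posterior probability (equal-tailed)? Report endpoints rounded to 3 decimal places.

Posterior: Beta(23.6, 21.6).
Equal-tailed 90% interval: the 0.05 and 0.95 quantiles of Beta(23.6, 21.6).
Posterior mean ≈ 0.522, SD ≈ 0.073; a Normal approximation gives roughly [0.401, 0.643].
Exact: F⁻¹(0.05) = 0.401; F⁻¹(0.95) = 0.643.

[0.401, 0.643]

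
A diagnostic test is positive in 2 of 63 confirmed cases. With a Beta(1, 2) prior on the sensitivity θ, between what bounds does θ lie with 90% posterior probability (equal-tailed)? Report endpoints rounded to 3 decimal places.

[0.013, 0.094]

Posterior: Beta(1+2, 2+61) = Beta(3, 63).
Equal-tailed 90% interval: the 0.05 and 0.95 quantiles of Beta(3, 63).
Posterior mean ≈ 0.045, SD ≈ 0.025; a Normal approximation gives roughly [0.004, 0.087].
Exact: F⁻¹(0.05) = 0.013; F⁻¹(0.95) = 0.094.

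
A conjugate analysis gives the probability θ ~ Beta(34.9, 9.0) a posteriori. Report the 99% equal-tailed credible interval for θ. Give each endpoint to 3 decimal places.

[0.618, 0.922]

Posterior: Beta(34.9, 9.0).
Equal-tailed 99% interval: the 0.005 and 0.995 quantiles of Beta(34.9, 9.0).
Posterior mean ≈ 0.795, SD ≈ 0.060; a Normal approximation gives roughly [0.640, 0.950].
Exact: F⁻¹(0.005) = 0.618; F⁻¹(0.995) = 0.922.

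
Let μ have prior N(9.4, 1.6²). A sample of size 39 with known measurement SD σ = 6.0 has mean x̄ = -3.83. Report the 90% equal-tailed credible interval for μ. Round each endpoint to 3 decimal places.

[-1.679, 1.031]

Posterior precision = 1/1.6² + 39/6.0² = 0.3906 + 1.0833 = 1.4740, so posterior SD = 0.8237.
Posterior mean = (9.4/1.6² + 39·-3.83/6.0²) / 1.4740 = -0.3238.
Interval: -0.3238 ± 1.645 × 0.8237 → [-1.679, 1.031].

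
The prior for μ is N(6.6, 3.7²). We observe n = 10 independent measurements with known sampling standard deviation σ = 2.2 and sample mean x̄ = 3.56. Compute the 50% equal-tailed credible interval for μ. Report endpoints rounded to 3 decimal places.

[3.203, 4.125]

Posterior precision = 1/3.7² + 10/2.2² = 0.0730 + 2.0661 = 2.1392, so posterior SD = 0.6837.
Posterior mean = (6.6/3.7² + 10·3.56/2.2²) / 2.1392 = 3.6638.
Interval: 3.6638 ± 0.674 × 0.6837 → [3.203, 4.125].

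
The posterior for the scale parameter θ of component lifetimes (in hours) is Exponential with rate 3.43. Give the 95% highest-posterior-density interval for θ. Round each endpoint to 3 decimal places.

[0.000, 0.873]

The exponential density is strictly decreasing on [0, ∞), so the HPD interval is anchored at 0: [0, q] with P(θ ≤ q) = 0.95.
q = −ln(1 − 0.95) / 3.43 = 2.9957 / 3.43 = 0.873.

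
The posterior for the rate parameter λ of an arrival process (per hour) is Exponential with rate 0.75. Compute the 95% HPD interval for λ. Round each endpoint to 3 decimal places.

The exponential density is strictly decreasing on [0, ∞), so the HPD interval is anchored at 0: [0, q] with P(λ ≤ q) = 0.95.
q = −ln(1 − 0.95) / 0.75 = 2.9957 / 0.75 = 3.994.

[0.000, 3.994]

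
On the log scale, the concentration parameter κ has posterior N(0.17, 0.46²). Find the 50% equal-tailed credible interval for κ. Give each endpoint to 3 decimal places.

On the log scale the 50% interval is 0.17 ± 0.674 × 0.46 = [-0.1403, 0.4803].
Exponentiate: [e^-0.1403, e^0.4803] = [0.869, 1.617].

[0.869, 1.617]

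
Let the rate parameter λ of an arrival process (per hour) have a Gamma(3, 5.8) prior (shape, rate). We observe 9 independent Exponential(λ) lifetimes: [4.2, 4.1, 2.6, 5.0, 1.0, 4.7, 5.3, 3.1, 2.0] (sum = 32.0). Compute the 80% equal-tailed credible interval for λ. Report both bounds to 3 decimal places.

[0.207, 0.439]

Posterior: Gamma(3+9, 5.8+32.0) = Gamma(12, 37.8) (shape, rate).
Equal-tailed 80% interval: Gamma(12, 37.8) quantiles at 0.1 and 0.9.
Posterior mean ≈ 0.317, SD ≈ 0.092; a Normal approximation gives roughly [0.200, 0.435].
Exact: lower = 0.207; upper = 0.439.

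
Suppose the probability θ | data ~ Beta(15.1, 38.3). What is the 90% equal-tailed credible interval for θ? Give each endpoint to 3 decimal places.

Posterior: Beta(15.1, 38.3).
Equal-tailed 90% interval: the 0.05 and 0.95 quantiles of Beta(15.1, 38.3).
Posterior mean ≈ 0.283, SD ≈ 0.061; a Normal approximation gives roughly [0.182, 0.383].
Exact: F⁻¹(0.05) = 0.187; F⁻¹(0.95) = 0.388.

[0.187, 0.388]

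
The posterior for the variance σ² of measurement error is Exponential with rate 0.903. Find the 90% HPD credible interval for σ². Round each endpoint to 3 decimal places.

The exponential density is strictly decreasing on [0, ∞), so the HPD interval is anchored at 0: [0, q] with P(σ² ≤ q) = 0.90.
q = −ln(1 − 0.90) / 0.903 = 2.3026 / 0.903 = 2.550.

[0.000, 2.550]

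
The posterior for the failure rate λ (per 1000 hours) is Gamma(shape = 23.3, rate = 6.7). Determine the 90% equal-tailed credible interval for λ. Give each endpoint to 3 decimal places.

Posterior: Gamma(shape 23.3, rate 6.7).
Equal-tailed 90% interval: Gamma(23.3, 6.7) quantiles at 0.05 and 0.95.
Posterior mean ≈ 3.478, SD ≈ 0.720; a Normal approximation gives roughly [2.293, 4.663].
Exact: lower = 2.383; upper = 4.741.

[2.383, 4.741]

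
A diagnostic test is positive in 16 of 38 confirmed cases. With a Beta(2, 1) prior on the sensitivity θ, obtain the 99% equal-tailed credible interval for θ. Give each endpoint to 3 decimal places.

[0.252, 0.637]

Posterior: Beta(2+16, 1+22) = Beta(18, 23).
Equal-tailed 99% interval: the 0.005 and 0.995 quantiles of Beta(18, 23).
Posterior mean ≈ 0.439, SD ≈ 0.077; a Normal approximation gives roughly [0.242, 0.636].
Exact: F⁻¹(0.005) = 0.252; F⁻¹(0.995) = 0.637.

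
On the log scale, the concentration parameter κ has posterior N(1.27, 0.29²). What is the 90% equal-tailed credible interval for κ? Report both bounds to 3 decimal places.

On the log scale the 90% interval is 1.27 ± 1.645 × 0.29 = [0.7930, 1.7470].
Exponentiate: [e^0.7930, e^1.7470] = [2.210, 5.737].

[2.210, 5.737]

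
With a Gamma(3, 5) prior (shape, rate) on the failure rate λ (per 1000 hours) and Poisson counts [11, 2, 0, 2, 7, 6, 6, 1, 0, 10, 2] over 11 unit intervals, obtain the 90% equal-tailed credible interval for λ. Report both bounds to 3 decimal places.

[2.435, 3.886]

Posterior: Gamma(3+47, 5+11) = Gamma(50, 16) (shape, rate).
Equal-tailed 90% interval: Gamma(50, 16) quantiles at 0.05 and 0.95.
Posterior mean ≈ 3.125, SD ≈ 0.442; a Normal approximation gives roughly [2.398, 3.852].
Exact: lower = 2.435; upper = 3.886.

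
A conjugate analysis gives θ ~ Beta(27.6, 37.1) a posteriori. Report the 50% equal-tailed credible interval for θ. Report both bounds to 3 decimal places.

Posterior: Beta(27.6, 37.1).
Equal-tailed 50% interval: the 0.25 and 0.75 quantiles of Beta(27.6, 37.1).
Posterior mean ≈ 0.427, SD ≈ 0.061; a Normal approximation gives roughly [0.385, 0.468].
Exact: F⁻¹(0.25) = 0.385; F⁻¹(0.75) = 0.468.

[0.385, 0.468]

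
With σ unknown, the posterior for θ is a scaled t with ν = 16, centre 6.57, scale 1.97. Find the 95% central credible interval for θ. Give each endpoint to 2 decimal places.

[2.39, 10.75]

The t_16 distribution is symmetric; the 95% interval is 6.57 ± t·1.97 with t_{0.975,16} = 2.120.
Half-width: 2.120 × 1.97 = 4.18.
6.57 − 4.18 = 2.39; 6.57 + 4.18 = 10.75.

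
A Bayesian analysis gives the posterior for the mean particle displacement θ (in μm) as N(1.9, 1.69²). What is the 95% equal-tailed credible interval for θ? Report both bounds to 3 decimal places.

The posterior is symmetric, so the 95% equal-tailed interval is θ = 1.9 ± z·1.69 with z = 1.960.
Half-width: 1.960 × 1.69 = 3.312.
1.9 − 3.312 = -1.412; 1.9 + 3.312 = 5.212.

[-1.412, 5.212]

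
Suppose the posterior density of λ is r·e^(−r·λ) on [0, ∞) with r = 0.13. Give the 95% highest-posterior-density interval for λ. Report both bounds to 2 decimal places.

The exponential density is strictly decreasing on [0, ∞), so the HPD interval is anchored at 0: [0, q] with P(λ ≤ q) = 0.95.
q = −ln(1 − 0.95) / 0.13 = 2.9957 / 0.13 = 23.04.

[0.00, 23.04]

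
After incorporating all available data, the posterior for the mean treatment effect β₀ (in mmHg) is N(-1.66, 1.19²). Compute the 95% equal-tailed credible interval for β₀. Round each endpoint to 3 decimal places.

The posterior is symmetric, so the 95% equal-tailed interval is β₀ = -1.66 ± z·1.19 with z = 1.960.
Half-width: 1.960 × 1.19 = 2.332.
-1.66 − 2.332 = -3.992; -1.66 + 2.332 = 0.672.

[-3.992, 0.672]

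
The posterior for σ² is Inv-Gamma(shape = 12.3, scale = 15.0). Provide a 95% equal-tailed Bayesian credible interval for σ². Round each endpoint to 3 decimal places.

Inverse-Gamma(12.3, 15.0) quantiles: F⁻¹(0.025) and F⁻¹(0.975).
Equivalently, 1/σ² ~ Gamma(12.3, rate = 15.0); invert its 0.975 and 0.025 quantiles.
Posterior mean ≈ 1.327, SD ≈ 0.414; a Normal approximation gives roughly [0.517, 2.138].
Exact: lower = 0.747; upper = 2.338.

[0.747, 2.338]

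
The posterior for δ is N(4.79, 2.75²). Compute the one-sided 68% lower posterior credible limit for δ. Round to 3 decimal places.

3.504

Need L with P(δ ≥ L) = 0.68: L = 4.79 − z_{0.32}·2.75.
z = 0.468; L = 4.79 − 0.468 × 2.75 = 3.504.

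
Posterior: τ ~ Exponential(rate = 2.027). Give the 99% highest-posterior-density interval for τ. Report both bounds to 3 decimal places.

[0.000, 2.272]

The exponential density is strictly decreasing on [0, ∞), so the HPD interval is anchored at 0: [0, q] with P(τ ≤ q) = 0.99.
q = −ln(1 − 0.99) / 2.027 = 4.6052 / 2.027 = 2.272.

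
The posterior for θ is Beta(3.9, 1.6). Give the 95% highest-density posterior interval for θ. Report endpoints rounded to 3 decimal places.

[0.372, 0.995]

The posterior is unimodal and skewed, so the HPD interval has equal density at both endpoints and is the shortest 95% interval.
Solving f(0.372) = f(0.995) with F(0.995) − F(0.372) = 0.95 gives [0.372, 0.995].
For comparison, the equal-tailed interval is [0.311, 0.969]; the HPD is narrower and shifted toward the mode.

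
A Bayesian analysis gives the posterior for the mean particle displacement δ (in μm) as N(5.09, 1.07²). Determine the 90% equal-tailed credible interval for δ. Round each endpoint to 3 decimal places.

[3.330, 6.850]

The posterior is symmetric, so the 90% equal-tailed interval is δ = 5.09 ± z·1.07 with z = 1.645.
Half-width: 1.645 × 1.07 = 1.760.
5.09 − 1.760 = 3.330; 5.09 + 1.760 = 6.850.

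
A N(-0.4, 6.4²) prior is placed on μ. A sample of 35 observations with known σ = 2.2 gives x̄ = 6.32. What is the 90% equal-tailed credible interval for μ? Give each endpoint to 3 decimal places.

[5.687, 6.908]

Posterior precision = 1/6.4² + 35/2.2² = 0.0244 + 7.2314 = 7.2558, so posterior SD = 0.3712.
Posterior mean = (-0.4/6.4² + 35·6.32/2.2²) / 7.2558 = 6.2974.
Interval: 6.2974 ± 1.645 × 0.3712 → [5.687, 6.908].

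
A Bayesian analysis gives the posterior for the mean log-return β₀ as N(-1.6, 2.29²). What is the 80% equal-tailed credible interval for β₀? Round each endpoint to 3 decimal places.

[-4.535, 1.335]

The posterior is symmetric, so the 80% equal-tailed interval is β₀ = -1.6 ± z·2.29 with z = 1.282.
Half-width: 1.282 × 2.29 = 2.935.
-1.6 − 2.935 = -4.535; -1.6 + 2.935 = 1.335.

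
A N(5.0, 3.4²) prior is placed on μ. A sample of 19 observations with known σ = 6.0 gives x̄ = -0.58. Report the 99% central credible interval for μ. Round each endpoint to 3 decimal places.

Posterior precision = 1/3.4² + 19/6.0² = 0.0865 + 0.5278 = 0.6143, so posterior SD = 1.2759.
Posterior mean = (5.0/3.4² + 19·-0.58/6.0²) / 0.6143 = 0.2058.
Interval: 0.2058 ± 2.576 × 1.2759 → [-3.081, 3.492].

[-3.081, 3.492]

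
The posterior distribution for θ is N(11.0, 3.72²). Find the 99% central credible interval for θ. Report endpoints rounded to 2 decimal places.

[1.42, 20.58]

The posterior is symmetric, so the 99% equal-tailed interval is θ = 11.0 ± z·3.72 with z = 2.576.
Half-width: 2.576 × 3.72 = 9.58.
11.0 − 9.58 = 1.42; 11.0 + 9.58 = 20.58.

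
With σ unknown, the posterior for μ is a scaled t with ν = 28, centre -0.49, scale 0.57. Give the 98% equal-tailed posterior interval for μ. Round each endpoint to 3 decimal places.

The t_28 distribution is symmetric; the 98% interval is -0.49 ± t·0.57 with t_{0.99,28} = 2.467.
Half-width: 2.467 × 0.57 = 1.406.
-0.49 − 1.406 = -1.896; -0.49 + 1.406 = 0.916.

[-1.896, 0.916]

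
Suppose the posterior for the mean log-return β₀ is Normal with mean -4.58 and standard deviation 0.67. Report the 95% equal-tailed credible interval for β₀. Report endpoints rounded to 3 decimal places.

[-5.893, -3.267]

The posterior is symmetric, so the 95% equal-tailed interval is β₀ = -4.58 ± z·0.67 with z = 1.960.
Half-width: 1.960 × 0.67 = 1.313.
-4.58 − 1.313 = -5.893; -4.58 + 1.313 = -3.267.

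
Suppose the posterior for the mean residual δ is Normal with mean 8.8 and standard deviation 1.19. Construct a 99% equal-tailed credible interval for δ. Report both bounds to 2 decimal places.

The posterior is symmetric, so the 99% equal-tailed interval is δ = 8.8 ± z·1.19 with z = 2.576.
Half-width: 2.576 × 1.19 = 3.07.
8.8 − 3.07 = 5.73; 8.8 + 3.07 = 11.87.

[5.73, 11.87]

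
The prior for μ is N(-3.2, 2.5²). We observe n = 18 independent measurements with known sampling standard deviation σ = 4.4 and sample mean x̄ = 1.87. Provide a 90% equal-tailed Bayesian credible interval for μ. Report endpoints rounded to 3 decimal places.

[-0.450, 2.701]

Posterior precision = 1/2.5² + 18/4.4² = 0.1600 + 0.9298 = 1.0898, so posterior SD = 0.9579.
Posterior mean = (-3.2/2.5² + 18·1.87/4.4²) / 1.0898 = 1.1256.
Interval: 1.1256 ± 1.645 × 0.9579 → [-0.450, 2.701].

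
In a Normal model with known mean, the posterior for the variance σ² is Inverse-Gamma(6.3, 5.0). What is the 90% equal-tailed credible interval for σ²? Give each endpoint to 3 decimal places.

[0.458, 1.778]

Inverse-Gamma(6.3, 5.0) quantiles: F⁻¹(0.05) and F⁻¹(0.95).
Equivalently, 1/σ² ~ Gamma(6.3, rate = 5.0); invert its 0.95 and 0.05 quantiles.
Posterior mean ≈ 0.943, SD ≈ 0.455; a Normal approximation gives roughly [0.195, 1.692].
Exact: lower = 0.458; upper = 1.778.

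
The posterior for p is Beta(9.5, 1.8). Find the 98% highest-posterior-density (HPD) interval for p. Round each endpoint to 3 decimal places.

[0.574, 0.999]

The posterior is unimodal and skewed, so the HPD interval has equal density at both endpoints and is the shortest 98% interval.
Solving f(0.574) = f(0.999) with F(0.999) − F(0.574) = 0.98 gives [0.574, 0.999].
For comparison, the equal-tailed interval is [0.530, 0.989]; the HPD is narrower and shifted toward the mode.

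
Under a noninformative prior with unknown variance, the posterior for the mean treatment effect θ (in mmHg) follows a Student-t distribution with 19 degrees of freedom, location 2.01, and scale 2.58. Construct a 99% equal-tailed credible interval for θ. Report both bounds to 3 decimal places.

The t_19 distribution is symmetric; the 99% interval is 2.01 ± t·2.58 with t_{0.995,19} = 2.861.
Half-width: 2.861 × 2.58 = 7.381.
2.01 − 7.381 = -5.371; 2.01 + 7.381 = 9.391.

[-5.371, 9.391]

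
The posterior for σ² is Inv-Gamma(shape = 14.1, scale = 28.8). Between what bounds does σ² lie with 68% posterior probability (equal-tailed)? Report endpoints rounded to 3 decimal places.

[1.619, 2.767]

Inverse-Gamma(14.1, 28.8) quantiles: F⁻¹(0.16) and F⁻¹(0.84).
Equivalently, 1/σ² ~ Gamma(14.1, rate = 28.8); invert its 0.84 and 0.16 quantiles.
Posterior mean ≈ 2.198, SD ≈ 0.632; a Normal approximation gives roughly [1.570, 2.827].
Exact: lower = 1.619; upper = 2.767.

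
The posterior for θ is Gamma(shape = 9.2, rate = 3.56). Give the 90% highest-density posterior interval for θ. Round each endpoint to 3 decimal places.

The posterior is unimodal and skewed, so the HPD interval has equal density at both endpoints and is the shortest 90% interval.
Solving f(1.212) = f(3.910) with F(3.910) − F(1.212) = 0.90 gives [1.212, 3.910].
For comparison, the equal-tailed interval is [1.360, 4.126]; the HPD is narrower and shifted toward the mode.

[1.212, 3.910]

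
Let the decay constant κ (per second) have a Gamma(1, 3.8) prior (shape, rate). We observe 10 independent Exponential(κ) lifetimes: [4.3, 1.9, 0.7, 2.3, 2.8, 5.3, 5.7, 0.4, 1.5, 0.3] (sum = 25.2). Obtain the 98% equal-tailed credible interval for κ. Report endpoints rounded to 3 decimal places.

Posterior: Gamma(1+10, 3.8+25.2) = Gamma(11, 29.0) (shape, rate).
Equal-tailed 98% interval: Gamma(11, 29.0) quantiles at 0.01 and 0.99.
Posterior mean ≈ 0.379, SD ≈ 0.114; a Normal approximation gives roughly [0.113, 0.645].
Exact: lower = 0.165; upper = 0.695.

[0.165, 0.695]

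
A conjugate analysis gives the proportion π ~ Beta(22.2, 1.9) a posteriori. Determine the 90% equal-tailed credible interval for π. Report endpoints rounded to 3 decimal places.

Posterior: Beta(22.2, 1.9).
Equal-tailed 90% interval: the 0.05 and 0.95 quantiles of Beta(22.2, 1.9).
Posterior mean ≈ 0.921, SD ≈ 0.054; a Normal approximation gives roughly [0.833, 1.010].
Exact: F⁻¹(0.05) = 0.817; F⁻¹(0.95) = 0.986.

[0.817, 0.986]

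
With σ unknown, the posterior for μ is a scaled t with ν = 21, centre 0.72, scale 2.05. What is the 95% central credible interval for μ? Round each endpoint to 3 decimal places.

[-3.543, 4.983]

The t_21 distribution is symmetric; the 95% interval is 0.72 ± t·2.05 with t_{0.975,21} = 2.080.
Half-width: 2.080 × 2.05 = 4.263.
0.72 − 4.263 = -3.543; 0.72 + 4.263 = 4.983.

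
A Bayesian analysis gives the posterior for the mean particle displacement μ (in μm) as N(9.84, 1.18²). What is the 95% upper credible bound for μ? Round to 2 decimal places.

Need U with P(μ ≤ U) = 0.95: U = 9.84 + z_{0.05}·1.18.
z = 1.645; U = 9.84 + 1.645 × 1.18 = 11.78.

11.78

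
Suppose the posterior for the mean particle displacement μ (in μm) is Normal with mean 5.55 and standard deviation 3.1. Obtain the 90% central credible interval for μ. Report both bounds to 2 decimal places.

[0.45, 10.65]

The posterior is symmetric, so the 90% equal-tailed interval is μ = 5.55 ± z·3.1 with z = 1.645.
Half-width: 1.645 × 3.1 = 5.10.
5.55 − 5.10 = 0.45; 5.55 + 5.10 = 10.65.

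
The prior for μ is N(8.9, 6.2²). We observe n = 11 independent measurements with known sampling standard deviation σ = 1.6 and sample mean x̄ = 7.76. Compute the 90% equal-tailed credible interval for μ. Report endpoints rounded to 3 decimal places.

Posterior precision = 1/6.2² + 11/1.6² = 0.0260 + 4.2969 = 4.3229, so posterior SD = 0.4810.
Posterior mean = (8.9/6.2² + 11·7.76/1.6²) / 4.3229 = 7.7669.
Interval: 7.7669 ± 1.645 × 0.4810 → [6.976, 8.558].

[6.976, 8.558]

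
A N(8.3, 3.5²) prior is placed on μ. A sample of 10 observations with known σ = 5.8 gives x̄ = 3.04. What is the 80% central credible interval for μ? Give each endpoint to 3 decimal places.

[2.091, 6.255]

Posterior precision = 1/3.5² + 10/5.8² = 0.0816 + 0.2973 = 0.3789, so posterior SD = 1.6246.
Posterior mean = (8.3/3.5² + 10·3.04/5.8²) / 0.3789 = 4.1733.
Interval: 4.1733 ± 1.282 × 1.6246 → [2.091, 6.255].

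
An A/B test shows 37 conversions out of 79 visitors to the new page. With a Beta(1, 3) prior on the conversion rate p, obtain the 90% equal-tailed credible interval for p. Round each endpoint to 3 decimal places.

Posterior: Beta(1+37, 3+42) = Beta(38, 45).
Equal-tailed 90% interval: the 0.05 and 0.95 quantiles of Beta(38, 45).
Posterior mean ≈ 0.458, SD ≈ 0.054; a Normal approximation gives roughly [0.368, 0.547].
Exact: F⁻¹(0.05) = 0.369; F⁻¹(0.95) = 0.548.

[0.369, 0.548]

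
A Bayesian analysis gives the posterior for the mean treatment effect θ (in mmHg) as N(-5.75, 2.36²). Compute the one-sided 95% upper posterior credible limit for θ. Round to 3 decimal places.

-1.868

Need U with P(θ ≤ U) = 0.95: U = -5.75 + z_{0.05}·2.36.
z = 1.645; U = -5.75 + 1.645 × 2.36 = -1.868.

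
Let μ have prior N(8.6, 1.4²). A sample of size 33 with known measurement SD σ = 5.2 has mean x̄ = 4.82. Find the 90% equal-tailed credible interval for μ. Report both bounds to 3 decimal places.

[4.684, 7.185]

Posterior precision = 1/1.4² + 33/5.2² = 0.5102 + 1.2204 = 1.7306, so posterior SD = 0.7602.
Posterior mean = (8.6/1.4² + 33·4.82/5.2²) / 1.7306 = 5.9344.
Interval: 5.9344 ± 1.645 × 0.7602 → [4.684, 7.185].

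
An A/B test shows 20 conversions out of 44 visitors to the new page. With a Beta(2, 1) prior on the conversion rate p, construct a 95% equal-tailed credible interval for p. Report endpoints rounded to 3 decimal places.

[0.329, 0.610]

Posterior: Beta(2+20, 1+24) = Beta(22, 25).
Equal-tailed 95% interval: the 0.025 and 0.975 quantiles of Beta(22, 25).
Posterior mean ≈ 0.468, SD ≈ 0.072; a Normal approximation gives roughly [0.327, 0.609].
Exact: F⁻¹(0.025) = 0.329; F⁻¹(0.975) = 0.610.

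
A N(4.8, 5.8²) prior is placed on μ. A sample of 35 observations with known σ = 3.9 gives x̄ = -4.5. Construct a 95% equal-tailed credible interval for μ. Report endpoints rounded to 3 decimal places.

Posterior precision = 1/5.8² + 35/3.9² = 0.0297 + 2.3011 = 2.3308, so posterior SD = 0.6550.
Posterior mean = (4.8/5.8² + 35·-4.5/3.9²) / 2.3308 = -4.3814.
Interval: -4.3814 ± 1.960 × 0.6550 → [-5.665, -3.098].

[-5.665, -3.098]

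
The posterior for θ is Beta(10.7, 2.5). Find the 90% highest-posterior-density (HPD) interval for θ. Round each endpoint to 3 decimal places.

The posterior is unimodal and skewed, so the HPD interval has equal density at both endpoints and is the shortest 90% interval.
Solving f(0.656) = f(0.973) with F(0.973) − F(0.656) = 0.90 gives [0.656, 0.973].
For comparison, the equal-tailed interval is [0.615, 0.951]; the HPD is narrower and shifted toward the mode.

[0.656, 0.973]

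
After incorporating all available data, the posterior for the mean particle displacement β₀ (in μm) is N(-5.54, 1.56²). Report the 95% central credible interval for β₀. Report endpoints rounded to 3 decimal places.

The posterior is symmetric, so the 95% equal-tailed interval is β₀ = -5.54 ± z·1.56 with z = 1.960.
Half-width: 1.960 × 1.56 = 3.058.
-5.54 − 3.058 = -8.598; -5.54 + 3.058 = -2.482.

[-8.598, -2.482]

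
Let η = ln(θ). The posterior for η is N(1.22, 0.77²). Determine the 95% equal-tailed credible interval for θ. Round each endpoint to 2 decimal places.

On the log scale the 95% interval is 1.22 ± 1.960 × 0.77 = [-0.2892, 2.7292].
Exponentiate: [e^-0.2892, e^2.7292] = [0.75, 15.32].

[0.75, 15.32]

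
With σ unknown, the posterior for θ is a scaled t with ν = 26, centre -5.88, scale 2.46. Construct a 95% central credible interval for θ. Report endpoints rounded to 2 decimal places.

[-10.94, -0.82]

The t_26 distribution is symmetric; the 95% interval is -5.88 ± t·2.46 with t_{0.975,26} = 2.056.
Half-width: 2.056 × 2.46 = 5.06.
-5.88 − 5.06 = -10.94; -5.88 + 5.06 = -0.82.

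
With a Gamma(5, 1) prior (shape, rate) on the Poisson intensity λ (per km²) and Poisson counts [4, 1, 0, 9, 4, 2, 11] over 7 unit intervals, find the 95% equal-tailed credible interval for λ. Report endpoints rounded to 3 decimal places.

Posterior: Gamma(5+31, 1+7) = Gamma(36, 8) (shape, rate).
Equal-tailed 95% interval: Gamma(36, 8) quantiles at 0.025 and 0.975.
Posterior mean ≈ 4.500, SD ≈ 0.750; a Normal approximation gives roughly [3.030, 5.970].
Exact: lower = 3.152; upper = 6.085.

[3.152, 6.085]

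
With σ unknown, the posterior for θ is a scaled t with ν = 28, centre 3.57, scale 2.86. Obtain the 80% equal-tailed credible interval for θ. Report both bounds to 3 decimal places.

The t_28 distribution is symmetric; the 80% interval is 3.57 ± t·2.86 with t_{0.9,28} = 1.313.
Half-width: 1.313 × 2.86 = 3.754.
3.57 − 3.754 = -0.184; 3.57 + 3.754 = 7.324.

[-0.184, 7.324]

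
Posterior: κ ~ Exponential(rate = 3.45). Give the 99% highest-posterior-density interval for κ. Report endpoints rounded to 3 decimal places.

The exponential density is strictly decreasing on [0, ∞), so the HPD interval is anchored at 0: [0, q] with P(κ ≤ q) = 0.99.
q = −ln(1 − 0.99) / 3.45 = 4.6052 / 3.45 = 1.335.

[0.000, 1.335]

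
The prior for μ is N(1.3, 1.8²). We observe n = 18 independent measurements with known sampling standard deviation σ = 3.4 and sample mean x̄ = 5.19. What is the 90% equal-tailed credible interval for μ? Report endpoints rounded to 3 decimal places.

[3.342, 5.751]

Posterior precision = 1/1.8² + 18/3.4² = 0.3086 + 1.5571 = 1.8657, so posterior SD = 0.7321.
Posterior mean = (1.3/1.8² + 18·5.19/3.4²) / 1.8657 = 4.5465.
Interval: 4.5465 ± 1.645 × 0.7321 → [3.342, 5.751].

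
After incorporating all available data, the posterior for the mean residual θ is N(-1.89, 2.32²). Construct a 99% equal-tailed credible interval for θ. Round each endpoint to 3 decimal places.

[-7.866, 4.086]

The posterior is symmetric, so the 99% equal-tailed interval is θ = -1.89 ± z·2.32 with z = 2.576.
Half-width: 2.576 × 2.32 = 5.976.
-1.89 − 5.976 = -7.866; -1.89 + 5.976 = 4.086.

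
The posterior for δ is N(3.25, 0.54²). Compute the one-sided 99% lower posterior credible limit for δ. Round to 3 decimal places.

1.994

Need L with P(δ ≥ L) = 0.99: L = 3.25 − z_{0.01}·0.54.
z = 2.326; L = 3.25 − 2.326 × 0.54 = 1.994.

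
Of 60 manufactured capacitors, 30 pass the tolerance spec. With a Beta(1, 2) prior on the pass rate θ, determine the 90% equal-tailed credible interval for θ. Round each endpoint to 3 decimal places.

[0.389, 0.595]

Posterior: Beta(1+30, 2+30) = Beta(31, 32).
Equal-tailed 90% interval: the 0.05 and 0.95 quantiles of Beta(31, 32).
Posterior mean ≈ 0.492, SD ≈ 0.062; a Normal approximation gives roughly [0.389, 0.595].
Exact: F⁻¹(0.05) = 0.389; F⁻¹(0.95) = 0.595.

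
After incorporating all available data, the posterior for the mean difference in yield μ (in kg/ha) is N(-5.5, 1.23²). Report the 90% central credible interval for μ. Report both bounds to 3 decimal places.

[-7.523, -3.477]

The posterior is symmetric, so the 90% equal-tailed interval is μ = -5.5 ± z·1.23 with z = 1.645.
Half-width: 1.645 × 1.23 = 2.023.
-5.5 − 2.023 = -7.523; -5.5 + 2.023 = -3.477.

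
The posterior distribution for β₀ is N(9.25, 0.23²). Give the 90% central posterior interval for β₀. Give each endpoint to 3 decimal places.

The posterior is symmetric, so the 90% equal-tailed interval is β₀ = 9.25 ± z·0.23 with z = 1.645.
Half-width: 1.645 × 0.23 = 0.378.
9.25 − 0.378 = 8.872; 9.25 + 0.378 = 9.628.

[8.872, 9.628]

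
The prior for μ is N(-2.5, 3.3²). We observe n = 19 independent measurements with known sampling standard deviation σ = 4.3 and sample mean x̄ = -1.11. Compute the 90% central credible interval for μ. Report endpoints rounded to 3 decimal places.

[-2.779, 0.331]

Posterior precision = 1/3.3² + 19/4.3² = 0.0918 + 1.0276 = 1.1194, so posterior SD = 0.9452.
Posterior mean = (-2.5/3.3² + 19·-1.11/4.3²) / 1.1194 = -1.2240.
Interval: -1.2240 ± 1.645 × 0.9452 → [-2.779, 0.331].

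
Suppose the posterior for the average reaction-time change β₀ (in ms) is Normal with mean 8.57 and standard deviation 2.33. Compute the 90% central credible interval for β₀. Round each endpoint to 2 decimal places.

[4.74, 12.40]

The posterior is symmetric, so the 90% equal-tailed interval is β₀ = 8.57 ± z·2.33 with z = 1.645.
Half-width: 1.645 × 2.33 = 3.83.
8.57 − 3.83 = 4.74; 8.57 + 3.83 = 12.40.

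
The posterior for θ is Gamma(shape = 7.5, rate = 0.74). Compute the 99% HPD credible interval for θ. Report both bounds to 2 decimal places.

[2.56, 21.06]

The posterior is unimodal and skewed, so the HPD interval has equal density at both endpoints and is the shortest 99% interval.
Solving f(2.56) = f(21.06) with F(21.06) − F(2.56) = 0.99 gives [2.56, 21.06].
For comparison, the equal-tailed interval is [3.11, 22.16]; the HPD is narrower and shifted toward the mode.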